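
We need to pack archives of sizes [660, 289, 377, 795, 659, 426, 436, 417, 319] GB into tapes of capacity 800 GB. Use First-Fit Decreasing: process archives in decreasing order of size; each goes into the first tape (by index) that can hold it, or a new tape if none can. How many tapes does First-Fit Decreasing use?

6

Sorted descending: 795, 660, 659, 436, 426, 417, 377, 319, 289.
Put 795 GB in tape 1; 5 GB remain.
Put 660 GB in tape 2; 140 GB remain.
Put 659 GB in tape 3; 141 GB remain.
Put 436 GB in tape 4; 364 GB remain.
Put 426 GB in tape 5; 374 GB remain.
Put 417 GB in tape 6; 383 GB remain.
Put 377 GB in tape 6; 6 GB remain.
Put 319 GB in tape 4; 45 GB remain.
Put 289 GB in tape 5; 85 GB remain.
Final tapes: [795] [660] [659] [436,319] [426,289] [417,377].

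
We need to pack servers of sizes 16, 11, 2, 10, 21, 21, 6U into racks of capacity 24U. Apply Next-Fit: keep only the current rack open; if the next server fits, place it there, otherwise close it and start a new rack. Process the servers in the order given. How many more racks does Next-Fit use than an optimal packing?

1

Next-Fit: [16] [11,2,10] [21] [21] [6] → 5 racks.
Total size 87U; any packing needs at least ⌈87/24⌉ = 4 racks.
An optimal packing achieves that bound: [21,2] [21] [16,6] [11,10] → 4 racks.
Excess: 5 − 4 = 1.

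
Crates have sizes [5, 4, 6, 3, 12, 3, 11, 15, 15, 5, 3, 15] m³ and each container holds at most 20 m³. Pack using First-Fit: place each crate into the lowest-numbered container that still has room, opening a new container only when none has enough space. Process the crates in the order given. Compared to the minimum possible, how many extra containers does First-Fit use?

1

First-Fit: [5,4,6,3] [12,3,5] [11,3] [15] [15] [15] → 6 containers.
Total size 97 m³; any packing needs at least ⌈97/20⌉ = 5 containers.
An optimal packing achieves that bound: [15,5] [15,5] [15,4] [12,6] [11,3,3,3] → 5 containers.
Excess: 6 − 5 = 1.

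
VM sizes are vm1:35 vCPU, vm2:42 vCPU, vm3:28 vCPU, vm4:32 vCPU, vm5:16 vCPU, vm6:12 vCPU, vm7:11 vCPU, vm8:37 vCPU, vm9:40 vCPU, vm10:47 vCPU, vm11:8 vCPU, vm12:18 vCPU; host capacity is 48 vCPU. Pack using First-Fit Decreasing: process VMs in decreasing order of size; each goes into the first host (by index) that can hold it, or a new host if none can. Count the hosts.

Sorted descending: 47, 42, 40, 37, 35, 32, 28, 18, 16, 12, 11, 8.
Put 47 vCPU in host 1; 1 vCPU remain.
Put 42 vCPU in host 2; 6 vCPU remain.
Put 40 vCPU in host 3; 8 vCPU remain.
Put 37 vCPU in host 4; 11 vCPU remain.
Put 35 vCPU in host 5; 13 vCPU remain.
Put 32 vCPU in host 6; 16 vCPU remain.
Put 28 vCPU in host 7; 20 vCPU remain.
Put 18 vCPU in host 7; 2 vCPU remain.
Put 16 vCPU in host 6; 0 vCPU remain.
Put 12 vCPU in host 5; 1 vCPU remain.
Put 11 vCPU in host 4; 0 vCPU remain.
Put 8 vCPU in host 3; 0 vCPU remain.
Final hosts: [47] [42] [40,8] [37,11] [35,12] [32,16] [28,18].

7 hosts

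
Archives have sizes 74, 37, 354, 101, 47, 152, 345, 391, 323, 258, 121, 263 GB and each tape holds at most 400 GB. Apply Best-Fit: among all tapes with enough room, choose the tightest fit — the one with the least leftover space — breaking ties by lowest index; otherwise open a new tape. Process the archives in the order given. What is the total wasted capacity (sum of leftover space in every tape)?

734

74 GB → tape 1 (remaining 326 GB)
37 GB → tape 1 (remaining 289 GB)
354 GB → tape 2 (remaining 46 GB)
101 GB → tape 1 (remaining 188 GB)
47 GB → tape 1 (remaining 141 GB)
152 GB → tape 3 (remaining 248 GB)
345 GB → tape 4 (remaining 55 GB)
391 GB → tape 5 (remaining 9 GB)
323 GB → tape 6 (remaining 77 GB)
258 GB → tape 7 (remaining 142 GB)
121 GB → tape 1 (remaining 20 GB)
263 GB → tape 8 (remaining 137 GB)
8 tapes × 400 GB = 3200 GB; used 2466 GB; unused 734 GB.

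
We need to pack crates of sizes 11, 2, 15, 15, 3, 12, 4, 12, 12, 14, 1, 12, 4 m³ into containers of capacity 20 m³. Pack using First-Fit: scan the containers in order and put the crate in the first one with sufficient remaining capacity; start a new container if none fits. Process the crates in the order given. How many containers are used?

8 containers

11 m³ → container 1 (remaining 9 m³)
2 m³ → container 1 (remaining 7 m³)
15 m³ → container 2 (remaining 5 m³)
15 m³ → container 3 (remaining 5 m³)
3 m³ → container 1 (remaining 4 m³)
12 m³ → container 4 (remaining 8 m³)
4 m³ → container 1 (remaining 0 m³)
12 m³ → container 5 (remaining 8 m³)
12 m³ → container 6 (remaining 8 m³)
14 m³ → container 7 (remaining 6 m³)
1 m³ → container 2 (remaining 4 m³)
12 m³ → container 8 (remaining 8 m³)
4 m³ → container 2 (remaining 0 m³)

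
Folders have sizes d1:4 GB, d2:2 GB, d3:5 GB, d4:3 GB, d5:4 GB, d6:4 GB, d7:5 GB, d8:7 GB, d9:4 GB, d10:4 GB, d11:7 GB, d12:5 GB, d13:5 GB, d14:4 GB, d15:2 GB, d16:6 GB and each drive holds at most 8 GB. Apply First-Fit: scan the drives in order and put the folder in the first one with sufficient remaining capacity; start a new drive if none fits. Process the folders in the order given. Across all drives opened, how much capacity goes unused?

17

d1 (4 GB) → drive 1 (remaining 4 GB)
d2 (2 GB) → drive 1 (remaining 2 GB)
d3 (5 GB) → drive 2 (remaining 3 GB)
d4 (3 GB) → drive 2 (remaining 0 GB)
d5 (4 GB) → drive 3 (remaining 4 GB)
d6 (4 GB) → drive 3 (remaining 0 GB)
d7 (5 GB) → drive 4 (remaining 3 GB)
d8 (7 GB) → drive 5 (remaining 1 GB)
d9 (4 GB) → drive 6 (remaining 4 GB)
d10 (4 GB) → drive 6 (remaining 0 GB)
d11 (7 GB) → drive 7 (remaining 1 GB)
d12 (5 GB) → drive 8 (remaining 3 GB)
d13 (5 GB) → drive 9 (remaining 3 GB)
d14 (4 GB) → drive 10 (remaining 4 GB)
d15 (2 GB) → drive 1 (remaining 0 GB)
d16 (6 GB) → drive 11 (remaining 2 GB)
11 drives × 8 GB = 88 GB; used 71 GB; unused 17 GB.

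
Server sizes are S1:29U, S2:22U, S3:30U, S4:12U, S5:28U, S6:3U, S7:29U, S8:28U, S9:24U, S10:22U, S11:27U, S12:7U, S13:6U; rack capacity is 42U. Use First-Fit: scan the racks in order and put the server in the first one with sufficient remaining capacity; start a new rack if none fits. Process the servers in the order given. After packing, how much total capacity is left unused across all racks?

111

S1 (29U) → rack 1 (remaining 13U)
S2 (22U) → rack 2 (remaining 20U)
S3 (30U) → rack 3 (remaining 12U)
S4 (12U) → rack 1 (remaining 1U)
S5 (28U) → rack 4 (remaining 14U)
S6 (3U) → rack 2 (remaining 17U)
S7 (29U) → rack 5 (remaining 13U)
S8 (28U) → rack 6 (remaining 14U)
S9 (24U) → rack 7 (remaining 18U)
S10 (22U) → rack 8 (remaining 20U)
S11 (27U) → rack 9 (remaining 15U)
S12 (7U) → rack 2 (remaining 10U)
S13 (6U) → rack 2 (remaining 4U)
9 racks × 42U = 378U; used 267U; unused 111U.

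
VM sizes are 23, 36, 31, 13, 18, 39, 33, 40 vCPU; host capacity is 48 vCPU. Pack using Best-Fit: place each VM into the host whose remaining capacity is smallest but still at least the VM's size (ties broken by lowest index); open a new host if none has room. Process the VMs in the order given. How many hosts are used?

6

Put 23 vCPU in host 1; 25 vCPU remain.
Put 36 vCPU in host 2; 12 vCPU remain.
Put 31 vCPU in host 3; 17 vCPU remain.
Put 13 vCPU in host 3; 4 vCPU remain.
Put 18 vCPU in host 1; 7 vCPU remain.
Put 39 vCPU in host 4; 9 vCPU remain.
Put 33 vCPU in host 5; 15 vCPU remain.
Put 40 vCPU in host 6; 8 vCPU remain.
Final hosts: [23,18] [36] [31,13] [39] [33] [40].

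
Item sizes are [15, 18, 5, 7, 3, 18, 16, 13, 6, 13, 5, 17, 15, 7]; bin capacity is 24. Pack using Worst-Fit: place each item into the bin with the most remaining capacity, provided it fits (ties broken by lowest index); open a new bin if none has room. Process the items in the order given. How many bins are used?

8

bin 1: place 15, 9 left
bin 2: place 18, 6 left
bin 1: place 5, 4 left
bin 3: place 7, 17 left
bin 3: place 3, 14 left
bin 4: place 18, 6 left
bin 5: place 16, 8 left
bin 3: place 13, 1 left
bin 5: place 6, 2 left
bin 6: place 13, 11 left
bin 6: place 5, 6 left
bin 7: place 17, 7 left
bin 8: place 15, 9 left
bin 8: place 7, 2 left
Final bins: [15,5] [18] [7,3,13] [18] [16,6] [13,5] [17] [15,7].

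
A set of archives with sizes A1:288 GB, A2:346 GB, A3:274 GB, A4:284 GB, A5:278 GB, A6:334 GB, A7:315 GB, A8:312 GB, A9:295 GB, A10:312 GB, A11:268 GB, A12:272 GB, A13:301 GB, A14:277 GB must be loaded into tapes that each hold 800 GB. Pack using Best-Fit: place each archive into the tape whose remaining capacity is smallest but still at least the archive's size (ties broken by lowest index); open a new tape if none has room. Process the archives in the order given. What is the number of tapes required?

tape 1: place A1 (288 GB), 512 GB left
tape 1: place A2 (346 GB), 166 GB left
tape 2: place A3 (274 GB), 526 GB left
tape 2: place A4 (284 GB), 242 GB left
tape 3: place A5 (278 GB), 522 GB left
tape 3: place A6 (334 GB), 188 GB left
tape 4: place A7 (315 GB), 485 GB left
tape 4: place A8 (312 GB), 173 GB left
tape 5: place A9 (295 GB), 505 GB left
tape 5: place A10 (312 GB), 193 GB left
tape 6: place A11 (268 GB), 532 GB left
tape 6: place A12 (272 GB), 260 GB left
tape 7: place A13 (301 GB), 499 GB left
tape 7: place A14 (277 GB), 222 GB left

7 tapes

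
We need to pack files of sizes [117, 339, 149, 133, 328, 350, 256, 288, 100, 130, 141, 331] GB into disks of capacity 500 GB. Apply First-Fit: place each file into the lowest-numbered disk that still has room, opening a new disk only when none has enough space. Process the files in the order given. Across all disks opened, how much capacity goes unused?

Put 117 GB in disk 1; 383 GB remain.
Put 339 GB in disk 1; 44 GB remain.
Put 149 GB in disk 2; 351 GB remain.
Put 133 GB in disk 2; 218 GB remain.
Put 328 GB in disk 3; 172 GB remain.
Put 350 GB in disk 4; 150 GB remain.
Put 256 GB in disk 5; 244 GB remain.
Put 288 GB in disk 6; 212 GB remain.
Put 100 GB in disk 2; 118 GB remain.
Put 130 GB in disk 3; 42 GB remain.
Put 141 GB in disk 4; 9 GB remain.
Put 331 GB in disk 7; 169 GB remain.
7 disks × 500 GB = 3500 GB; used 2662 GB; unused 838 GB.

838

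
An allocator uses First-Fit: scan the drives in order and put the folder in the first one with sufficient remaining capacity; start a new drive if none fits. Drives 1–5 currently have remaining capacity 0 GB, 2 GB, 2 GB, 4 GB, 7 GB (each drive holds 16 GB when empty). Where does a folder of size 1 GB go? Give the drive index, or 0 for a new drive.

Drives with room: drive 2 (2 GB), drive 3 (2 GB), drive 4 (4 GB), drive 5 (7 GB).
The first with room is drive 2.

2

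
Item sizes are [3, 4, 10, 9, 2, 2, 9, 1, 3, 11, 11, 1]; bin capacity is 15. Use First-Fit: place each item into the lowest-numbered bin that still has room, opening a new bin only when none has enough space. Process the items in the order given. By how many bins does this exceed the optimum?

1

First-Fit: [3,4,2,2,1,3] [10,1] [9] [9] [11] [11] → 6 bins.
Total size 66; any packing needs at least ⌈66/15⌉ = 5 bins.
An optimal packing achieves that bound: [11,4] [11,3,1] [10,3,2] [9,2,1] [9] → 5 bins.
Excess: 6 − 5 = 1.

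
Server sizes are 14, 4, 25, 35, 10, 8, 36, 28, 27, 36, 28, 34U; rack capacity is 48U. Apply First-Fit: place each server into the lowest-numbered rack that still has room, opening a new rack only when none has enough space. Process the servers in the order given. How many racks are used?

14U → rack 1 (remaining 34U)
4U → rack 1 (remaining 30U)
25U → rack 1 (remaining 5U)
35U → rack 2 (remaining 13U)
10U → rack 2 (remaining 3U)
8U → rack 3 (remaining 40U)
36U → rack 3 (remaining 4U)
28U → rack 4 (remaining 20U)
27U → rack 5 (remaining 21U)
36U → rack 6 (remaining 12U)
28U → rack 7 (remaining 20U)
34U → rack 8 (remaining 14U)
Final racks: [14,4,25] [35,10] [8,36] [28] [27] [36] [28] [34].

8 racks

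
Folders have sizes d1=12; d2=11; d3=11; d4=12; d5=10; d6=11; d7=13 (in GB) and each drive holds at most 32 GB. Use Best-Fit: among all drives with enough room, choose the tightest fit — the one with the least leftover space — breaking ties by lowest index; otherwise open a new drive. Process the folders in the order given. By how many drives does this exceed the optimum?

Best-Fit: [12,11] [11,12] [10,11] [13] → 4 drives.
Total size 80 GB; any packing needs at least ⌈80/32⌉ = 3 drives.
An optimal packing achieves that bound: [13,12] [12,11] [11,11,10] → 3 drives.
Excess: 4 − 3 = 1.

1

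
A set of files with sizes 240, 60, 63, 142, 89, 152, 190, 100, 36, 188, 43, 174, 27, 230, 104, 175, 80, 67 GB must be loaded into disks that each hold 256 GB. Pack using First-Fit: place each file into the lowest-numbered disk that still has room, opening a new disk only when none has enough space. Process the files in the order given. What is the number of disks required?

10

Put 240 GB in disk 1; 16 GB remain.
Put 60 GB in disk 2; 196 GB remain.
Put 63 GB in disk 2; 133 GB remain.
Put 142 GB in disk 3; 114 GB remain.
Put 89 GB in disk 2; 44 GB remain.
Put 152 GB in disk 4; 104 GB remain.
Put 190 GB in disk 5; 66 GB remain.
Put 100 GB in disk 3; 14 GB remain.
Put 36 GB in disk 2; 8 GB remain.
Put 188 GB in disk 6; 68 GB remain.
Put 43 GB in disk 4; 61 GB remain.
Put 174 GB in disk 7; 82 GB remain.
Put 27 GB in disk 4; 34 GB remain.
Put 230 GB in disk 8; 26 GB remain.
Put 104 GB in disk 9; 152 GB remain.
Put 175 GB in disk 10; 81 GB remain.
Put 80 GB in disk 7; 2 GB remain.
Put 67 GB in disk 6; 1 GB remain.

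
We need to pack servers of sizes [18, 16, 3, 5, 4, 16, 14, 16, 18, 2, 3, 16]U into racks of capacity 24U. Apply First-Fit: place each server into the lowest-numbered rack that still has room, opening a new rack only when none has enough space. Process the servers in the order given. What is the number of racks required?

7

18U → rack 1 (remaining 6U)
16U → rack 2 (remaining 8U)
3U → rack 1 (remaining 3U)
5U → rack 2 (remaining 3U)
4U → rack 3 (remaining 20U)
16U → rack 3 (remaining 4U)
14U → rack 4 (remaining 10U)
16U → rack 5 (remaining 8U)
18U → rack 6 (remaining 6U)
2U → rack 1 (remaining 1U)
3U → rack 2 (remaining 0U)
16U → rack 7 (remaining 8U)
Final racks: [18,3,2] [16,5,3] [4,16] [14] [16] [18] [16].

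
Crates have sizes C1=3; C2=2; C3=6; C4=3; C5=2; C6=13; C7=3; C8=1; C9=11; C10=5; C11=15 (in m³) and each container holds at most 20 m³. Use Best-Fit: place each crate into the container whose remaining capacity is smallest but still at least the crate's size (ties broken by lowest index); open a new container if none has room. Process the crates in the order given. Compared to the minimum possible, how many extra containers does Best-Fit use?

0

Best-Fit: [3,2,6,3,2,3,1] [13,5] [11] [15] → 4 containers.
Total size 64 m³; any packing needs at least ⌈64/20⌉ = 4 containers.
So 4 is already optimal.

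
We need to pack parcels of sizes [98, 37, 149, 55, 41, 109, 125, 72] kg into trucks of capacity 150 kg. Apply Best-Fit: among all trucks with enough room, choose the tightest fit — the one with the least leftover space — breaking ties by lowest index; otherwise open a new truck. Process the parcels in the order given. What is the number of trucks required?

98 kg → truck 1 (remaining 52 kg)
37 kg → truck 1 (remaining 15 kg)
149 kg → truck 2 (remaining 1 kg)
55 kg → truck 3 (remaining 95 kg)
41 kg → truck 3 (remaining 54 kg)
109 kg → truck 4 (remaining 41 kg)
125 kg → truck 5 (remaining 25 kg)
72 kg → truck 6 (remaining 78 kg)
Final trucks: [98,37] [149] [55,41] [109] [125] [72].

6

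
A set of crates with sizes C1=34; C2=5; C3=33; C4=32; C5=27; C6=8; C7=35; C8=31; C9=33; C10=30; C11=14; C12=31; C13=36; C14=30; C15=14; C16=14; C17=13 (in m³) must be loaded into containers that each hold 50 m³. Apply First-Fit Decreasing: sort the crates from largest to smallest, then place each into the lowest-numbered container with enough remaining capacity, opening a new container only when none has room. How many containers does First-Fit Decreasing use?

11 containers

Sorted descending: 36, 35, 34, 33, 33, 32, 31, 31, 30, 30, 27, 14, 14, 14, 13, 8, 5.
Put 36 m³ in container 1; 14 m³ remain.
Put 35 m³ in container 2; 15 m³ remain.
Put 34 m³ in container 3; 16 m³ remain.
Put 33 m³ in container 4; 17 m³ remain.
Put 33 m³ in container 5; 17 m³ remain.
Put 32 m³ in container 6; 18 m³ remain.
Put 31 m³ in container 7; 19 m³ remain.
Put 31 m³ in container 8; 19 m³ remain.
Put 30 m³ in container 9; 20 m³ remain.
Put 30 m³ in container 10; 20 m³ remain.
Put 27 m³ in container 11; 23 m³ remain.
Put 14 m³ in container 1; 0 m³ remain.
Put 14 m³ in container 2; 1 m³ remain.
Put 14 m³ in container 3; 2 m³ remain.
Put 13 m³ in container 4; 4 m³ remain.
Put 8 m³ in container 5; 9 m³ remain.
Put 5 m³ in container 5; 4 m³ remain.
Final containers: [36,14] [35,14] [34,14] [33,13] [33,8,5] [32] [31] [31] [30] [30] [27].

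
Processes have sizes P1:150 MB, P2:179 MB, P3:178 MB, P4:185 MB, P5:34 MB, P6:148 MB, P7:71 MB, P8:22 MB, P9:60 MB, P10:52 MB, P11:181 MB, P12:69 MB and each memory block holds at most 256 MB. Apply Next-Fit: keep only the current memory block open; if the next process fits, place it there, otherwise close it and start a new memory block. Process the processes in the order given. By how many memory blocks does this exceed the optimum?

1

Next-Fit: [150] [179] [178] [185,34] [148,71,22] [60,52] [181,69] → 7 memory blocks.
Total size 1329 MB; any packing needs at least ⌈1329/256⌉ = 6 memory blocks.
An optimal packing achieves that bound: [185,71] [181,69] [179,60] [178,52,22] [150,34] [148] → 6 memory blocks.
Excess: 7 − 6 = 1.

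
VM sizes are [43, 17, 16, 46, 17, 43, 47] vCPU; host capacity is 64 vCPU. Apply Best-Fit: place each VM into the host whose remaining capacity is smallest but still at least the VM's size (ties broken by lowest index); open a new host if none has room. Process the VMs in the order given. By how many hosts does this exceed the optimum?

0

Best-Fit: [43,17] [16,46] [17,43] [47] → 4 hosts.
Total size 229 vCPU; any packing needs at least ⌈229/64⌉ = 4 hosts.
So 4 is already optimal.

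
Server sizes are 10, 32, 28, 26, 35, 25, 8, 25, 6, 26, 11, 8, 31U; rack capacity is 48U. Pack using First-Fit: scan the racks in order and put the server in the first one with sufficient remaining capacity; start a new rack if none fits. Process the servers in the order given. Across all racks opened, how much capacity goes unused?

113

Put 10U in rack 1; 38U remain.
Put 32U in rack 1; 6U remain.
Put 28U in rack 2; 20U remain.
Put 26U in rack 3; 22U remain.
Put 35U in rack 4; 13U remain.
Put 25U in rack 5; 23U remain.
Put 8U in rack 2; 12U remain.
Put 25U in rack 6; 23U remain.
Put 6U in rack 1; 0U remain.
Put 26U in rack 7; 22U remain.
Put 11U in rack 2; 1U remain.
Put 8U in rack 3; 14U remain.
Put 31U in rack 8; 17U remain.
8 racks × 48U = 384U; used 271U; unused 113U.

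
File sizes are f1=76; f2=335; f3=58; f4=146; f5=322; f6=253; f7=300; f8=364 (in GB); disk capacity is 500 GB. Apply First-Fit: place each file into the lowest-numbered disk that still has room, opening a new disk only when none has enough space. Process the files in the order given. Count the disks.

5 disks

disk 1: place f1 (76 GB), 424 GB left
disk 1: place f2 (335 GB), 89 GB left
disk 1: place f3 (58 GB), 31 GB left
disk 2: place f4 (146 GB), 354 GB left
disk 2: place f5 (322 GB), 32 GB left
disk 3: place f6 (253 GB), 247 GB left
disk 4: place f7 (300 GB), 200 GB left
disk 5: place f8 (364 GB), 136 GB left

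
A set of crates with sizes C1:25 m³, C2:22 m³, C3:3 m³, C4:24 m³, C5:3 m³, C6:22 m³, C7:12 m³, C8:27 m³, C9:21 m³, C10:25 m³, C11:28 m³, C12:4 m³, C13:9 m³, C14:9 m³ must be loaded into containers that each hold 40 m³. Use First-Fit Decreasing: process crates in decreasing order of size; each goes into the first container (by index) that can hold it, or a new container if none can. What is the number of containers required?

8 containers

Sorted descending: 28, 27, 25, 25, 24, 22, 22, 21, 12, 9, 9, 4, 3, 3.
Put 28 m³ in container 1; 12 m³ remain.
Put 27 m³ in container 2; 13 m³ remain.
Put 25 m³ in container 3; 15 m³ remain.
Put 25 m³ in container 4; 15 m³ remain.
Put 24 m³ in container 5; 16 m³ remain.
Put 22 m³ in container 6; 18 m³ remain.
Put 22 m³ in container 7; 18 m³ remain.
Put 21 m³ in container 8; 19 m³ remain.
Put 12 m³ in container 1; 0 m³ remain.
Put 9 m³ in container 2; 4 m³ remain.
Put 9 m³ in container 3; 6 m³ remain.
Put 4 m³ in container 2; 0 m³ remain.
Put 3 m³ in container 3; 3 m³ remain.
Put 3 m³ in container 3; 0 m³ remain.
Final containers: [28,12] [27,9,4] [25,9,3,3] [25] [24] [22] [22] [21].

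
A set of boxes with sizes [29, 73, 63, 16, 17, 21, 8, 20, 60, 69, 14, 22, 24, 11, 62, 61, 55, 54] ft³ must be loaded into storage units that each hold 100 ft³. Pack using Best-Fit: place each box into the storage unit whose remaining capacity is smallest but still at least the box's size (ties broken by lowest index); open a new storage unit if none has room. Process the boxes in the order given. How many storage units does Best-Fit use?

9 storage units

storage unit 1: place 29 ft³, 71 ft³ left
storage unit 2: place 73 ft³, 27 ft³ left
storage unit 1: place 63 ft³, 8 ft³ left
storage unit 2: place 16 ft³, 11 ft³ left
storage unit 3: place 17 ft³, 83 ft³ left
storage unit 3: place 21 ft³, 62 ft³ left
storage unit 1: place 8 ft³, 0 ft³ left
storage unit 3: place 20 ft³, 42 ft³ left
storage unit 4: place 60 ft³, 40 ft³ left
storage unit 5: place 69 ft³, 31 ft³ left
storage unit 5: place 14 ft³, 17 ft³ left
storage unit 4: place 22 ft³, 18 ft³ left
storage unit 3: place 24 ft³, 18 ft³ left
storage unit 2: place 11 ft³, 0 ft³ left
storage unit 6: place 62 ft³, 38 ft³ left
storage unit 7: place 61 ft³, 39 ft³ left
storage unit 8: place 55 ft³, 45 ft³ left
storage unit 9: place 54 ft³, 46 ft³ left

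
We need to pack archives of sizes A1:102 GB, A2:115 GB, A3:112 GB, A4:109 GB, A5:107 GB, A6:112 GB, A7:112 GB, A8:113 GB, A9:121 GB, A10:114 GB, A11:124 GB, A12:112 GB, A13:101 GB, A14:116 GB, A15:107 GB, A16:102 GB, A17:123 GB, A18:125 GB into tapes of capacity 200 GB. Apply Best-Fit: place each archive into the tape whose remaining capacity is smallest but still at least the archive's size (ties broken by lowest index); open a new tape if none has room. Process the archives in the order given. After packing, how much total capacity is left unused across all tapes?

tape 1: place A1 (102 GB), 98 GB left
tape 2: place A2 (115 GB), 85 GB left
tape 3: place A3 (112 GB), 88 GB left
tape 4: place A4 (109 GB), 91 GB left
tape 5: place A5 (107 GB), 93 GB left
tape 6: place A6 (112 GB), 88 GB left
tape 7: place A7 (112 GB), 88 GB left
tape 8: place A8 (113 GB), 87 GB left
tape 9: place A9 (121 GB), 79 GB left
tape 10: place A10 (114 GB), 86 GB left
tape 11: place A11 (124 GB), 76 GB left
tape 12: place A12 (112 GB), 88 GB left
tape 13: place A13 (101 GB), 99 GB left
tape 14: place A14 (116 GB), 84 GB left
tape 15: place A15 (107 GB), 93 GB left
tape 16: place A16 (102 GB), 98 GB left
tape 17: place A17 (123 GB), 77 GB left
tape 18: place A18 (125 GB), 75 GB left
18 tapes × 200 GB = 3600 GB; used 2027 GB; unused 1573 GB.

1573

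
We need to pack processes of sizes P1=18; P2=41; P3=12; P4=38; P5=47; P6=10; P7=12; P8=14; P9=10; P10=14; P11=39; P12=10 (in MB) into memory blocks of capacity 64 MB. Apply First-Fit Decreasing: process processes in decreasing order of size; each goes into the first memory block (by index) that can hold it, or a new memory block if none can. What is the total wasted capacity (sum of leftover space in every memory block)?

Sorted descending: 47, 41, 39, 38, 18, 14, 14, 12, 12, 10, 10, 10.
memory block 1: place 47 MB, 17 MB left
memory block 2: place 41 MB, 23 MB left
memory block 3: place 39 MB, 25 MB left
memory block 4: place 38 MB, 26 MB left
memory block 2: place 18 MB, 5 MB left
memory block 1: place 14 MB, 3 MB left
memory block 3: place 14 MB, 11 MB left
memory block 4: place 12 MB, 14 MB left
memory block 4: place 12 MB, 2 MB left
memory block 3: place 10 MB, 1 MB left
memory block 5: place 10 MB, 54 MB left
memory block 5: place 10 MB, 44 MB left
5 memory blocks × 64 MB = 320 MB; used 265 MB; unused 55 MB.

55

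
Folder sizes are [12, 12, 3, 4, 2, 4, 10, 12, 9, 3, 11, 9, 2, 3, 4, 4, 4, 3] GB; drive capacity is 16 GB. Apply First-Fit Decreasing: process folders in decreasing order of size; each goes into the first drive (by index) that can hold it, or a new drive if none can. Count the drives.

8

Sorted descending: 12, 12, 12, 11, 10, 9, 9, 4, 4, 4, 4, 4, 3, 3, 3, 3, 2, 2.
drive 1: place 12 GB, 4 GB left
drive 2: place 12 GB, 4 GB left
drive 3: place 12 GB, 4 GB left
drive 4: place 11 GB, 5 GB left
drive 5: place 10 GB, 6 GB left
drive 6: place 9 GB, 7 GB left
drive 7: place 9 GB, 7 GB left
drive 1: place 4 GB, 0 GB left
drive 2: place 4 GB, 0 GB left
drive 3: place 4 GB, 0 GB left
drive 4: place 4 GB, 1 GB left
drive 5: place 4 GB, 2 GB left
drive 6: place 3 GB, 4 GB left
drive 6: place 3 GB, 1 GB left
drive 7: place 3 GB, 4 GB left
drive 7: place 3 GB, 1 GB left
drive 5: place 2 GB, 0 GB left
drive 8: place 2 GB, 14 GB left
Final drives: [12,4] [12,4] [12,4] [11,4] [10,4,2] [9,3,3] [9,3,3] [2].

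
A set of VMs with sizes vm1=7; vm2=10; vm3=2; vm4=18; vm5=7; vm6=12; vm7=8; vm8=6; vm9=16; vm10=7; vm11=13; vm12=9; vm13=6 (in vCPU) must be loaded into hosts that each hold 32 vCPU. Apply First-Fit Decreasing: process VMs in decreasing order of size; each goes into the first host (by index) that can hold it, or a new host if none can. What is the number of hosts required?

Sorted descending: 18, 16, 13, 12, 10, 9, 8, 7, 7, 7, 6, 6, 2.
host 1: place 18 vCPU, 14 vCPU left
host 2: place 16 vCPU, 16 vCPU left
host 1: place 13 vCPU, 1 vCPU left
host 2: place 12 vCPU, 4 vCPU left
host 3: place 10 vCPU, 22 vCPU left
host 3: place 9 vCPU, 13 vCPU left
host 3: place 8 vCPU, 5 vCPU left
host 4: place 7 vCPU, 25 vCPU left
host 4: place 7 vCPU, 18 vCPU left
host 4: place 7 vCPU, 11 vCPU left
host 4: place 6 vCPU, 5 vCPU left
host 5: place 6 vCPU, 26 vCPU left
host 2: place 2 vCPU, 2 vCPU left
Final hosts: [18,13] [16,12,2] [10,9,8] [7,7,7,6] [6].

5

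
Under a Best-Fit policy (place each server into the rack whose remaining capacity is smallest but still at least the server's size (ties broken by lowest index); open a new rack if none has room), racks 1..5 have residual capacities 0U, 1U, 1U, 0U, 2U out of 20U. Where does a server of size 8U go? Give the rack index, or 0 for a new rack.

No rack has ≥ 8U free, so a new rack is opened.

0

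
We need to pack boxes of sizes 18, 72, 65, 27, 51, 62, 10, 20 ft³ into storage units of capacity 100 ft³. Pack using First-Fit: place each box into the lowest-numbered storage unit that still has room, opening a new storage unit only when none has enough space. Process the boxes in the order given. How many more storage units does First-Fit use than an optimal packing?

First-Fit: [18,72,10] [65,27] [51,20] [62] → 4 storage units.
Total size 325 ft³; any packing needs at least ⌈325/100⌉ = 4 storage units.
So 4 is already optimal.

0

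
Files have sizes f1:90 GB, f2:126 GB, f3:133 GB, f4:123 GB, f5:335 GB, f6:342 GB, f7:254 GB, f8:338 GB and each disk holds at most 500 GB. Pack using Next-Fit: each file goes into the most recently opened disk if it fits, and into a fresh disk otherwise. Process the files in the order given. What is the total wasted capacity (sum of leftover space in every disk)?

Put f1 (90 GB) in disk 1; 410 GB remain.
Put f2 (126 GB) in disk 1; 284 GB remain.
Put f3 (133 GB) in disk 1; 151 GB remain.
Put f4 (123 GB) in disk 1; 28 GB remain.
Put f5 (335 GB) in disk 2; 165 GB remain.
Put f6 (342 GB) in disk 3; 158 GB remain.
Put f7 (254 GB) in disk 4; 246 GB remain.
Put f8 (338 GB) in disk 5; 162 GB remain.
5 disks × 500 GB = 2500 GB; used 1741 GB; unused 759 GB.

759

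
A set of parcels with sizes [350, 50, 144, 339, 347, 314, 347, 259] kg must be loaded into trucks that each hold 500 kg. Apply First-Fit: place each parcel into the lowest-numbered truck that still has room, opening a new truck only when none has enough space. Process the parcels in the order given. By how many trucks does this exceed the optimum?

0

First-Fit: [350,50] [144,339] [347] [314] [347] [259] → 6 trucks.
6 parcels exceed 250 kg (half the capacity), and no two of those can share a truck, so at least 6 trucks are needed.
So 6 is already optimal.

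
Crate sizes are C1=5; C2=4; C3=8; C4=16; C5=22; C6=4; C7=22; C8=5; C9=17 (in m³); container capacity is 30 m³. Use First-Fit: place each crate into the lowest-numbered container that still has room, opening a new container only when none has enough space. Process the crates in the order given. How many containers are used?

C1 (5 m³) → container 1 (remaining 25 m³)
C2 (4 m³) → container 1 (remaining 21 m³)
C3 (8 m³) → container 1 (remaining 13 m³)
C4 (16 m³) → container 2 (remaining 14 m³)
C5 (22 m³) → container 3 (remaining 8 m³)
C6 (4 m³) → container 1 (remaining 9 m³)
C7 (22 m³) → container 4 (remaining 8 m³)
C8 (5 m³) → container 1 (remaining 4 m³)
C9 (17 m³) → container 5 (remaining 13 m³)
Final containers: [5,4,8,4,5] [16] [22] [22] [17].

5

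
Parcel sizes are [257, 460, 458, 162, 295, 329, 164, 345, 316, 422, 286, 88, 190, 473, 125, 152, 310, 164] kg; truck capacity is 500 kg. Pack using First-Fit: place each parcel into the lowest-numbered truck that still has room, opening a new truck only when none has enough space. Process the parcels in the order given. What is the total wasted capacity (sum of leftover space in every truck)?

257 kg → truck 1 (remaining 243 kg)
460 kg → truck 2 (remaining 40 kg)
458 kg → truck 3 (remaining 42 kg)
162 kg → truck 1 (remaining 81 kg)
295 kg → truck 4 (remaining 205 kg)
329 kg → truck 5 (remaining 171 kg)
164 kg → truck 4 (remaining 41 kg)
345 kg → truck 6 (remaining 155 kg)
316 kg → truck 7 (remaining 184 kg)
422 kg → truck 8 (remaining 78 kg)
286 kg → truck 9 (remaining 214 kg)
88 kg → truck 5 (remaining 83 kg)
190 kg → truck 9 (remaining 24 kg)
473 kg → truck 10 (remaining 27 kg)
125 kg → truck 6 (remaining 30 kg)
152 kg → truck 7 (remaining 32 kg)
310 kg → truck 11 (remaining 190 kg)
164 kg → truck 11 (remaining 26 kg)
11 trucks × 500 kg = 5500 kg; used 4996 kg; unused 504 kg.

504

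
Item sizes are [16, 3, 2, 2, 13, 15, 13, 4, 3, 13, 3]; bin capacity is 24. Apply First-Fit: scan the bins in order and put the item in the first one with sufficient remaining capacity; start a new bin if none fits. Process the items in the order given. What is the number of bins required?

5

bin 1: place 16, 8 left
bin 1: place 3, 5 left
bin 1: place 2, 3 left
bin 1: place 2, 1 left
bin 2: place 13, 11 left
bin 3: place 15, 9 left
bin 4: place 13, 11 left
bin 2: place 4, 7 left
bin 2: place 3, 4 left
bin 5: place 13, 11 left
bin 2: place 3, 1 left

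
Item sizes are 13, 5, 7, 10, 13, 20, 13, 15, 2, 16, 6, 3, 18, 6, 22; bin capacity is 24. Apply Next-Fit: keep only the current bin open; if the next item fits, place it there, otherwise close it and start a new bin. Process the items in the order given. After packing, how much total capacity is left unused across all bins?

71

13 → bin 1 (remaining 11)
5 → bin 1 (remaining 6)
7 → bin 2 (remaining 17)
10 → bin 2 (remaining 7)
13 → bin 3 (remaining 11)
20 → bin 4 (remaining 4)
13 → bin 5 (remaining 11)
15 → bin 6 (remaining 9)
2 → bin 6 (remaining 7)
16 → bin 7 (remaining 8)
6 → bin 7 (remaining 2)
3 → bin 8 (remaining 21)
18 → bin 8 (remaining 3)
6 → bin 9 (remaining 18)
22 → bin 10 (remaining 2)
10 bins × 24 = 240; used 169; unused 71.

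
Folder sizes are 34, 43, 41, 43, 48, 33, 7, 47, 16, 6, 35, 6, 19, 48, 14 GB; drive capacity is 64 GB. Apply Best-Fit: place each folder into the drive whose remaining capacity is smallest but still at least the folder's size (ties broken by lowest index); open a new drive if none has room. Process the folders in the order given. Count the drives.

9

34 GB → drive 1 (remaining 30 GB)
43 GB → drive 2 (remaining 21 GB)
41 GB → drive 3 (remaining 23 GB)
43 GB → drive 4 (remaining 21 GB)
48 GB → drive 5 (remaining 16 GB)
33 GB → drive 6 (remaining 31 GB)
7 GB → drive 5 (remaining 9 GB)
47 GB → drive 7 (remaining 17 GB)
16 GB → drive 7 (remaining 1 GB)
6 GB → drive 5 (remaining 3 GB)
35 GB → drive 8 (remaining 29 GB)
6 GB → drive 2 (remaining 15 GB)
19 GB → drive 4 (remaining 2 GB)
48 GB → drive 9 (remaining 16 GB)
14 GB → drive 2 (remaining 1 GB)
Final drives: [34] [43,6,14] [41] [43,19] [48,7,6] [33] [47,16] [35] [48].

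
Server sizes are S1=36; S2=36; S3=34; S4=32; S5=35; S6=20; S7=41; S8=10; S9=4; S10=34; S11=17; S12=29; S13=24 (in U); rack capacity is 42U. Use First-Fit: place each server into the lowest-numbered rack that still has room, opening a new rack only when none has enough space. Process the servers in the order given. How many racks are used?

rack 1: place S1 (36U), 6U left
rack 2: place S2 (36U), 6U left
rack 3: place S3 (34U), 8U left
rack 4: place S4 (32U), 10U left
rack 5: place S5 (35U), 7U left
rack 6: place S6 (20U), 22U left
rack 7: place S7 (41U), 1U left
rack 4: place S8 (10U), 0U left
rack 1: place S9 (4U), 2U left
rack 8: place S10 (34U), 8U left
rack 6: place S11 (17U), 5U left
rack 9: place S12 (29U), 13U left
rack 10: place S13 (24U), 18U left
Final racks: [36,4] [36] [34] [32,10] [35] [20,17] [41] [34] [29] [24].

10 racks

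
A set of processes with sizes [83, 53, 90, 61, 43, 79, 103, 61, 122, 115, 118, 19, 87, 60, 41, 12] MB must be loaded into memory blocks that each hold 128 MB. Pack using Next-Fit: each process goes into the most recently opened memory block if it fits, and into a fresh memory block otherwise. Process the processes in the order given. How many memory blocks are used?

12

83 MB → memory block 1 (remaining 45 MB)
53 MB → memory block 2 (remaining 75 MB)
90 MB → memory block 3 (remaining 38 MB)
61 MB → memory block 4 (remaining 67 MB)
43 MB → memory block 4 (remaining 24 MB)
79 MB → memory block 5 (remaining 49 MB)
103 MB → memory block 6 (remaining 25 MB)
61 MB → memory block 7 (remaining 67 MB)
122 MB → memory block 8 (remaining 6 MB)
115 MB → memory block 9 (remaining 13 MB)
118 MB → memory block 10 (remaining 10 MB)
19 MB → memory block 11 (remaining 109 MB)
87 MB → memory block 11 (remaining 22 MB)
60 MB → memory block 12 (remaining 68 MB)
41 MB → memory block 12 (remaining 27 MB)
12 MB → memory block 12 (remaining 15 MB)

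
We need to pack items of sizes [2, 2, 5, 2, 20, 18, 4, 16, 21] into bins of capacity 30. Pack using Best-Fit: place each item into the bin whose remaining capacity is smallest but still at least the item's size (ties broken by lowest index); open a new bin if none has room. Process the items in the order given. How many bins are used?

4

2 → bin 1 (remaining 28)
2 → bin 1 (remaining 26)
5 → bin 1 (remaining 21)
2 → bin 1 (remaining 19)
20 → bin 2 (remaining 10)
18 → bin 1 (remaining 1)
4 → bin 2 (remaining 6)
16 → bin 3 (remaining 14)
21 → bin 4 (remaining 9)
Final bins: [2,2,5,2,18] [20,4] [16] [21].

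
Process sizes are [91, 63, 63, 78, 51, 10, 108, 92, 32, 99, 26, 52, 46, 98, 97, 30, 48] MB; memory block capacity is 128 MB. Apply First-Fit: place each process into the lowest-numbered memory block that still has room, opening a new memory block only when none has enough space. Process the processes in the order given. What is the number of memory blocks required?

10

memory block 1: place 91 MB, 37 MB left
memory block 2: place 63 MB, 65 MB left
memory block 2: place 63 MB, 2 MB left
memory block 3: place 78 MB, 50 MB left
memory block 4: place 51 MB, 77 MB left
memory block 1: place 10 MB, 27 MB left
memory block 5: place 108 MB, 20 MB left
memory block 6: place 92 MB, 36 MB left
memory block 3: place 32 MB, 18 MB left
memory block 7: place 99 MB, 29 MB left
memory block 1: place 26 MB, 1 MB left
memory block 4: place 52 MB, 25 MB left
memory block 8: place 46 MB, 82 MB left
memory block 9: place 98 MB, 30 MB left
memory block 10: place 97 MB, 31 MB left
memory block 6: place 30 MB, 6 MB left
memory block 8: place 48 MB, 34 MB left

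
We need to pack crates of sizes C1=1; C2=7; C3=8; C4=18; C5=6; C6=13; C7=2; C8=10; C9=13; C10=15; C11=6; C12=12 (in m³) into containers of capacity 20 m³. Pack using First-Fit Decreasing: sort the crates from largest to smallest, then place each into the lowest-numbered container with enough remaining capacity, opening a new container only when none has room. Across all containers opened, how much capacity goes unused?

9

Sorted descending: 18, 15, 13, 13, 12, 10, 8, 7, 6, 6, 2, 1.
18 m³ → container 1 (remaining 2 m³)
15 m³ → container 2 (remaining 5 m³)
13 m³ → container 3 (remaining 7 m³)
13 m³ → container 4 (remaining 7 m³)
12 m³ → container 5 (remaining 8 m³)
10 m³ → container 6 (remaining 10 m³)
8 m³ → container 5 (remaining 0 m³)
7 m³ → container 3 (remaining 0 m³)
6 m³ → container 4 (remaining 1 m³)
6 m³ → container 6 (remaining 4 m³)
2 m³ → container 1 (remaining 0 m³)
1 m³ → container 2 (remaining 4 m³)
6 containers × 20 m³ = 120 m³; used 111 m³; unused 9 m³.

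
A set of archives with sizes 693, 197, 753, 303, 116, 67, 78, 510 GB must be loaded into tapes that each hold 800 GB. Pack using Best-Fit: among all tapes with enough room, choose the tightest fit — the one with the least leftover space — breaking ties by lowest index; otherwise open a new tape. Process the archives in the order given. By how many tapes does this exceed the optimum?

0

Best-Fit: [693,67] [197,303,116,78] [753] [510] → 4 tapes.
Total size 2717 GB; any packing needs at least ⌈2717/800⌉ = 4 tapes.
So 4 is already optimal.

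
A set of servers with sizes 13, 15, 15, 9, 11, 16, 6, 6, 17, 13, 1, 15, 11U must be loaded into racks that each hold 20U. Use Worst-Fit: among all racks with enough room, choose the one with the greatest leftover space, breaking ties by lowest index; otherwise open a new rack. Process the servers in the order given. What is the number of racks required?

13U → rack 1 (remaining 7U)
15U → rack 2 (remaining 5U)
15U → rack 3 (remaining 5U)
9U → rack 4 (remaining 11U)
11U → rack 4 (remaining 0U)
16U → rack 5 (remaining 4U)
6U → rack 1 (remaining 1U)
6U → rack 6 (remaining 14U)
17U → rack 7 (remaining 3U)
13U → rack 6 (remaining 1U)
1U → rack 2 (remaining 4U)
15U → rack 8 (remaining 5U)
11U → rack 9 (remaining 9U)
Final racks: [13,6] [15,1] [15] [9,11] [16] [6,13] [17] [15] [11].

9 racks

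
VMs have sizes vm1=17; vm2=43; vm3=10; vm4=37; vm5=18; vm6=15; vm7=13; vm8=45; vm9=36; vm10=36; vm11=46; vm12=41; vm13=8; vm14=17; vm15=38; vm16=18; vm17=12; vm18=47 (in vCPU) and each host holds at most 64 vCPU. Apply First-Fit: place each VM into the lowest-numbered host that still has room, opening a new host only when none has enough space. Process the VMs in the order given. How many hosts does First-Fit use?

host 1: place vm1 (17 vCPU), 47 vCPU left
host 1: place vm2 (43 vCPU), 4 vCPU left
host 2: place vm3 (10 vCPU), 54 vCPU left
host 2: place vm4 (37 vCPU), 17 vCPU left
host 3: place vm5 (18 vCPU), 46 vCPU left
host 2: place vm6 (15 vCPU), 2 vCPU left
host 3: place vm7 (13 vCPU), 33 vCPU left
host 4: place vm8 (45 vCPU), 19 vCPU left
host 5: place vm9 (36 vCPU), 28 vCPU left
host 6: place vm10 (36 vCPU), 28 vCPU left
host 7: place vm11 (46 vCPU), 18 vCPU left
host 8: place vm12 (41 vCPU), 23 vCPU left
host 3: place vm13 (8 vCPU), 25 vCPU left
host 3: place vm14 (17 vCPU), 8 vCPU left
host 9: place vm15 (38 vCPU), 26 vCPU left
host 4: place vm16 (18 vCPU), 1 vCPU left
host 5: place vm17 (12 vCPU), 16 vCPU left
host 10: place vm18 (47 vCPU), 17 vCPU left

10 hosts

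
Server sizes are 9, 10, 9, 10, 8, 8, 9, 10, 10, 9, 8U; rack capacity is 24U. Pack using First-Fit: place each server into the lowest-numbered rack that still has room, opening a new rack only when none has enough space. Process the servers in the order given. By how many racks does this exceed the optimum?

0

First-Fit: [9,10] [9,10] [8,8,8] [9,10] [10,9] → 5 racks.
Total size 100U; any packing needs at least ⌈100/24⌉ = 5 racks.
So 5 is already optimal.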